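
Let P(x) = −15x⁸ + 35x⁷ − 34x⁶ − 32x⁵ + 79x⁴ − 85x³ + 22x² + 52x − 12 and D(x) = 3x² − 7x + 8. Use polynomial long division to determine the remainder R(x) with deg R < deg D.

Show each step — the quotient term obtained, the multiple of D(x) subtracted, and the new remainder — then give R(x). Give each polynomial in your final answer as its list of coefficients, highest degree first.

Step 1: lead(−15x⁸ + 35x⁷ − 34x⁶ − 32x⁵ + 79x⁴ − 85x³ + 22x² + 52x − 12) ÷ lead(D) = −15x⁸ ÷ 3x² = −5x⁶. Subtract (−5x⁶)·D = −15x⁸ + 35x⁷ − 40x⁶. Remainder: 6x⁶ − 32x⁵ + 79x⁴ − 85x³ + 22x² + 52x − 12.
Step 2: lead(6x⁶ − 32x⁵ + 79x⁴ − 85x³ + 22x² + 52x − 12) ÷ lead(D) = 6x⁶ ÷ 3x² = 2x⁴. Subtract (2x⁴)·D = 6x⁶ − 14x⁵ + 16x⁴. Remainder: −18x⁵ + 63x⁴ − 85x³ + 22x² + 52x − 12.
Step 3: lead(−18x⁵ + 63x⁴ − 85x³ + 22x² + 52x − 12) ÷ lead(D) = −18x⁵ ÷ 3x² = −6x³. Subtract (−6x³)·D = −18x⁵ + 42x⁴ − 48x³. Remainder: 21x⁴ − 37x³ + 22x² + 52x − 12.
Step 4: lead(21x⁴ − 37x³ + 22x² + 52x − 12) ÷ lead(D) = 21x⁴ ÷ 3x² = 7x². Subtract (7x²)·D = 21x⁴ − 49x³ + 56x². Remainder: 12x³ − 34x² + 52x − 12.
Step 5: lead(12x³ − 34x² + 52x − 12) ÷ lead(D) = 12x³ ÷ 3x² = 4x. Subtract (4x)·D = 12x³ − 28x² + 32x. Remainder: −6x² + 20x − 12.
Step 6: lead(−6x² + 20x − 12) ÷ lead(D) = −6x² ÷ 3x² = −2. Subtract (−2)·D = −6x² + 14x − 16. Remainder: 6x + 4.

R = [6, 4]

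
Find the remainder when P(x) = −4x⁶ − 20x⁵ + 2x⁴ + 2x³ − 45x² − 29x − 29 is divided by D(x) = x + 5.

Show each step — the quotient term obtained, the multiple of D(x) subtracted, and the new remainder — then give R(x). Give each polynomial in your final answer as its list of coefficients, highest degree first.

Step 1: lead(−4x⁶ − 20x⁵ + 2x⁴ + 2x³ − 45x² − 29x − 29) ÷ lead(D) = −4x⁶ ÷ x = −4x⁵. Subtract (−4x⁵)·D = −4x⁶ − 20x⁵. Remainder: 2x⁴ + 2x³ − 45x² − 29x − 29.
Step 2: lead(2x⁴ + 2x³ − 45x² − 29x − 29) ÷ lead(D) = 2x⁴ ÷ x = 2x³. Subtract (2x³)·D = 2x⁴ + 10x³. Remainder: −8x³ − 45x² − 29x − 29.
Step 3: lead(−8x³ − 45x² − 29x − 29) ÷ lead(D) = −8x³ ÷ x = −8x². Subtract (−8x²)·D = −8x³ − 40x². Remainder: −5x² − 29x − 29.
Step 4: lead(−5x² − 29x − 29) ÷ lead(D) = −5x² ÷ x = −5x. Subtract (−5x)·D = −5x² − 25x. Remainder: −4x − 29.
Step 5: lead(−4x − 29) ÷ lead(D) = −4x ÷ x = −4. Subtract (−4)·D = −4x − 20. Remainder: −9.

R = [-9]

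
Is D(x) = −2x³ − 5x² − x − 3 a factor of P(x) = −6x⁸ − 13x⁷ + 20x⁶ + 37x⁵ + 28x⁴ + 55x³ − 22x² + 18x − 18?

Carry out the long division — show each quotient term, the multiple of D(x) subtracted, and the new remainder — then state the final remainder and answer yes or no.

Step 1: lead(−6x⁸ − 13x⁷ + 20x⁶ + 37x⁵ + 28x⁴ + 55x³ − 22x² + 18x − 18) ÷ lead(D) = −6x⁸ ÷ −2x³ = 3x⁵. Subtract (3x⁵)·D = −6x⁸ − 15x⁷ − 3x⁶ − 9x⁵. Remainder: 2x⁷ + 23x⁶ + 46x⁵ + 28x⁴ + 55x³ − 22x² + 18x − 18.
Step 2: lead(2x⁷ + 23x⁶ + 46x⁵ + 28x⁴ + 55x³ − 22x² + 18x − 18) ÷ lead(D) = 2x⁷ ÷ −2x³ = −x⁴. Subtract (−x⁴)·D = 2x⁷ + 5x⁶ + x⁵ + 3x⁴. Remainder: 18x⁶ + 45x⁵ + 25x⁴ + 55x³ − 22x² + 18x − 18.
Step 3: lead(18x⁶ + 45x⁵ + 25x⁴ + 55x³ − 22x² + 18x − 18) ÷ lead(D) = 18x⁶ ÷ −2x³ = −9x³. Subtract (−9x³)·D = 18x⁶ + 45x⁵ + 9x⁴ + 27x³. Remainder: 16x⁴ + 28x³ − 22x² + 18x − 18.
Step 4: lead(16x⁴ + 28x³ − 22x² + 18x − 18) ÷ lead(D) = 16x⁴ ÷ −2x³ = −8x. Subtract (−8x)·D = 16x⁴ + 40x³ + 8x² + 24x. Remainder: −12x³ − 30x² − 6x − 18.
Step 5: lead(−12x³ − 30x² − 6x − 18) ÷ lead(D) = −12x³ ÷ −2x³ = 6. Subtract (6)·D = −12x³ − 30x² − 6x − 18. Remainder: 0.

R(x) = 0, so D(x) is a factor of P(x). yes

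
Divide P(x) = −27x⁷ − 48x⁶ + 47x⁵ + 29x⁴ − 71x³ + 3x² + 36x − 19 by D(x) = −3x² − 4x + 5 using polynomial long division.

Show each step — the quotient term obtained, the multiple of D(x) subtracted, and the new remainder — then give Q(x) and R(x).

Q(x) = 9x⁵ + 4x⁴ − 6x³ + 5x² + 7x − 2; R(x) = −7x − 9

Step 1: lead(−27x⁷ − 48x⁶ + 47x⁵ + 29x⁴ − 71x³ + 3x² + 36x − 19) ÷ lead(D) = −27x⁷ ÷ −3x² = 9x⁵. Subtract (9x⁵)·D = −27x⁷ − 36x⁶ + 45x⁵. Remainder: −12x⁶ + 2x⁵ + 29x⁴ − 71x³ + 3x² + 36x − 19.
Step 2: lead(−12x⁶ + 2x⁵ + 29x⁴ − 71x³ + 3x² + 36x − 19) ÷ lead(D) = −12x⁶ ÷ −3x² = 4x⁴. Subtract (4x⁴)·D = −12x⁶ − 16x⁵ + 20x⁴. Remainder: 18x⁵ + 9x⁴ − 71x³ + 3x² + 36x − 19.
Step 3: lead(18x⁵ + 9x⁴ − 71x³ + 3x² + 36x − 19) ÷ lead(D) = 18x⁵ ÷ −3x² = −6x³. Subtract (−6x³)·D = 18x⁵ + 24x⁴ − 30x³. Remainder: −15x⁴ − 41x³ + 3x² + 36x − 19.
Step 4: lead(−15x⁴ − 41x³ + 3x² + 36x − 19) ÷ lead(D) = −15x⁴ ÷ −3x² = 5x². Subtract (5x²)·D = −15x⁴ − 20x³ + 25x². Remainder: −21x³ − 22x² + 36x − 19.
Step 5: lead(−21x³ − 22x² + 36x − 19) ÷ lead(D) = −21x³ ÷ −3x² = 7x. Subtract (7x)·D = −21x³ − 28x² + 35x. Remainder: 6x² + x − 19.
Step 6: lead(6x² + x − 19) ÷ lead(D) = 6x² ÷ −3x² = −2. Subtract (−2)·D = 6x² + 8x − 10. Remainder: −7x − 9.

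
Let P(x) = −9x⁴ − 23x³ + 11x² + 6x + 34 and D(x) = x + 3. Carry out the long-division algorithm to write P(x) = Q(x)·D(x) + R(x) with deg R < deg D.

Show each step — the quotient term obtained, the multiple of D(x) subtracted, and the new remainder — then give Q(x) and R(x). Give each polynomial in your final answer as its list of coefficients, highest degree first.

Q = [-9, 4, -1, 9]; R = [7]

Step 1: lead(−9x⁴ − 23x³ + 11x² + 6x + 34) ÷ lead(D) = −9x⁴ ÷ x = −9x³. Subtract (−9x³)·D = −9x⁴ − 27x³. Remainder: 4x³ + 11x² + 6x + 34.
Step 2: lead(4x³ + 11x² + 6x + 34) ÷ lead(D) = 4x³ ÷ x = 4x². Subtract (4x²)·D = 4x³ + 12x². Remainder: −x² + 6x + 34.
Step 3: lead(−x² + 6x + 34) ÷ lead(D) = −x² ÷ x = −x. Subtract (−x)·D = −x² − 3x. Remainder: 9x + 34.
Step 4: lead(9x + 34) ÷ lead(D) = 9x ÷ x = 9. Subtract (9)·D = 9x + 27. Remainder: 7.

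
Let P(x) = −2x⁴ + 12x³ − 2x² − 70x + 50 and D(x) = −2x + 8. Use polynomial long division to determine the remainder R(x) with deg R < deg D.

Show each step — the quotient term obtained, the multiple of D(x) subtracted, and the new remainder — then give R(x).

Step 1: lead(−2x⁴ + 12x³ − 2x² − 70x + 50) ÷ lead(D) = −2x⁴ ÷ −2x = x³. Subtract (x³)·D = −2x⁴ + 8x³. Remainder: 4x³ − 2x² − 70x + 50.
Step 2: lead(4x³ − 2x² − 70x + 50) ÷ lead(D) = 4x³ ÷ −2x = −2x². Subtract (−2x²)·D = 4x³ − 16x². Remainder: 14x² − 70x + 50.
Step 3: lead(14x² − 70x + 50) ÷ lead(D) = 14x² ÷ −2x = −7x. Subtract (−7x)·D = 14x² − 56x. Remainder: −14x + 50.
Step 4: lead(−14x + 50) ÷ lead(D) = −14x ÷ −2x = 7. Subtract (7)·D = −14x + 56. Remainder: −6.

R(x) = −6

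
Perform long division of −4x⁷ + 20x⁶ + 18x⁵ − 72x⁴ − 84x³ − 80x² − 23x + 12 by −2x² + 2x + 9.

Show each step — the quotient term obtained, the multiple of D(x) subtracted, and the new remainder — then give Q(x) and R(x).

Step 1: lead(−4x⁷ + 20x⁶ + 18x⁵ − 72x⁴ − 84x³ − 80x² − 23x + 12) ÷ lead(D) = −4x⁷ ÷ −2x² = 2x⁵. Subtract (2x⁵)·D = −4x⁷ + 4x⁶ + 18x⁵. Remainder: 16x⁶ − 72x⁴ − 84x³ − 80x² − 23x + 12.
Step 2: lead(16x⁶ − 72x⁴ − 84x³ − 80x² − 23x + 12) ÷ lead(D) = 16x⁶ ÷ −2x² = −8x⁴. Subtract (−8x⁴)·D = 16x⁶ − 16x⁵ − 72x⁴. Remainder: 16x⁵ − 84x³ − 80x² − 23x + 12.
Step 3: lead(16x⁵ − 84x³ − 80x² − 23x + 12) ÷ lead(D) = 16x⁵ ÷ −2x² = −8x³. Subtract (−8x³)·D = 16x⁵ − 16x⁴ − 72x³. Remainder: 16x⁴ − 12x³ − 80x² − 23x + 12.
Step 4: lead(16x⁴ − 12x³ − 80x² − 23x + 12) ÷ lead(D) = 16x⁴ ÷ −2x² = −8x². Subtract (−8x²)·D = 16x⁴ − 16x³ − 72x². Remainder: 4x³ − 8x² − 23x + 12.
Step 5: lead(4x³ − 8x² − 23x + 12) ÷ lead(D) = 4x³ ÷ −2x² = −2x. Subtract (−2x)·D = 4x³ − 4x² − 18x. Remainder: −4x² − 5x + 12.
Step 6: lead(−4x² − 5x + 12) ÷ lead(D) = −4x² ÷ −2x² = 2. Subtract (2)·D = −4x² + 4x + 18. Remainder: −9x − 6.

Q(x) = 2x⁵ − 8x⁴ − 8x³ − 8x² − 2x + 2; R(x) = −9x − 6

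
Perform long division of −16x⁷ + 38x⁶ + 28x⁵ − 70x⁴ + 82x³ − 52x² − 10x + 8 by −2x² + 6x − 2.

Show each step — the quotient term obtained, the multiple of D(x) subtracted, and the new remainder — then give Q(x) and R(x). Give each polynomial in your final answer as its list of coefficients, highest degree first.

Q = [8, 5, -7, 9, -7, -4]; R = [0]

Step 1: lead(−16x⁷ + 38x⁶ + 28x⁵ − 70x⁴ + 82x³ − 52x² − 10x + 8) ÷ lead(D) = −16x⁷ ÷ −2x² = 8x⁵. Subtract (8x⁵)·D = −16x⁷ + 48x⁶ − 16x⁵. Remainder: −10x⁶ + 44x⁵ − 70x⁴ + 82x³ − 52x² − 10x + 8.
Step 2: lead(−10x⁶ + 44x⁵ − 70x⁴ + 82x³ − 52x² − 10x + 8) ÷ lead(D) = −10x⁶ ÷ −2x² = 5x⁴. Subtract (5x⁴)·D = −10x⁶ + 30x⁵ − 10x⁴. Remainder: 14x⁵ − 60x⁴ + 82x³ − 52x² − 10x + 8.
Step 3: lead(14x⁵ − 60x⁴ + 82x³ − 52x² − 10x + 8) ÷ lead(D) = 14x⁵ ÷ −2x² = −7x³. Subtract (−7x³)·D = 14x⁵ − 42x⁴ + 14x³. Remainder: −18x⁴ + 68x³ − 52x² − 10x + 8.
Step 4: lead(−18x⁴ + 68x³ − 52x² − 10x + 8) ÷ lead(D) = −18x⁴ ÷ −2x² = 9x². Subtract (9x²)·D = −18x⁴ + 54x³ − 18x². Remainder: 14x³ − 34x² − 10x + 8.
Step 5: lead(14x³ − 34x² − 10x + 8) ÷ lead(D) = 14x³ ÷ −2x² = −7x. Subtract (−7x)·D = 14x³ − 42x² + 14x. Remainder: 8x² − 24x + 8.
Step 6: lead(8x² − 24x + 8) ÷ lead(D) = 8x² ÷ −2x² = −4. Subtract (−4)·D = 8x² − 24x + 8. Remainder: 0.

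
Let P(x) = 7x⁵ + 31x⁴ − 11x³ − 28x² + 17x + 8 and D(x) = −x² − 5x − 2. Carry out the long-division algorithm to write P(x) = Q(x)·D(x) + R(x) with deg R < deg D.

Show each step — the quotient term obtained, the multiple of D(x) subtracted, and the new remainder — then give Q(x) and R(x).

Q(x) = −7x³ + 4x² + 5x − 5; R(x) = 2x − 2

Step 1: lead(7x⁵ + 31x⁴ − 11x³ − 28x² + 17x + 8) ÷ lead(D) = 7x⁵ ÷ −x² = −7x³. Subtract (−7x³)·D = 7x⁵ + 35x⁴ + 14x³. Remainder: −4x⁴ − 25x³ − 28x² + 17x + 8.
Step 2: lead(−4x⁴ − 25x³ − 28x² + 17x + 8) ÷ lead(D) = −4x⁴ ÷ −x² = 4x². Subtract (4x²)·D = −4x⁴ − 20x³ − 8x². Remainder: −5x³ − 20x² + 17x + 8.
Step 3: lead(−5x³ − 20x² + 17x + 8) ÷ lead(D) = −5x³ ÷ −x² = 5x. Subtract (5x)·D = −5x³ − 25x² − 10x. Remainder: 5x² + 27x + 8.
Step 4: lead(5x² + 27x + 8) ÷ lead(D) = 5x² ÷ −x² = −5. Subtract (−5)·D = 5x² + 25x + 10. Remainder: 2x − 2.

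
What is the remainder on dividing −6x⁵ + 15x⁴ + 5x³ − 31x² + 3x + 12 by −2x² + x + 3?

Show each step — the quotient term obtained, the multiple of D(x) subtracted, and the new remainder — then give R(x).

R(x) = −6

Step 1: lead(−6x⁵ + 15x⁴ + 5x³ − 31x² + 3x + 12) ÷ lead(D) = −6x⁵ ÷ −2x² = 3x³. Subtract (3x³)·D = −6x⁵ + 3x⁴ + 9x³. Remainder: 12x⁴ − 4x³ − 31x² + 3x + 12.
Step 2: lead(12x⁴ − 4x³ − 31x² + 3x + 12) ÷ lead(D) = 12x⁴ ÷ −2x² = −6x². Subtract (−6x²)·D = 12x⁴ − 6x³ − 18x². Remainder: 2x³ − 13x² + 3x + 12.
Step 3: lead(2x³ − 13x² + 3x + 12) ÷ lead(D) = 2x³ ÷ −2x² = −x. Subtract (−x)·D = 2x³ − x² − 3x. Remainder: −12x² + 6x + 12.
Step 4: lead(−12x² + 6x + 12) ÷ lead(D) = −12x² ÷ −2x² = 6. Subtract (6)·D = −12x² + 6x + 18. Remainder: −6.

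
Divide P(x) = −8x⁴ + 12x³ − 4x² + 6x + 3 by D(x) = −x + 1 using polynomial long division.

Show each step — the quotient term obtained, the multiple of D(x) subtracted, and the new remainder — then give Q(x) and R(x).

Q(x) = 8x³ − 4x² − 6; R(x) = 9

Step 1: lead(−8x⁴ + 12x³ − 4x² + 6x + 3) ÷ lead(D) = −8x⁴ ÷ −x = 8x³. Subtract (8x³)·D = −8x⁴ + 8x³. Remainder: 4x³ − 4x² + 6x + 3.
Step 2: lead(4x³ − 4x² + 6x + 3) ÷ lead(D) = 4x³ ÷ −x = −4x². Subtract (−4x²)·D = 4x³ − 4x². Remainder: 6x + 3.
Step 3: lead(6x + 3) ÷ lead(D) = 6x ÷ −x = −6. Subtract (−6)·D = 6x − 6. Remainder: 9.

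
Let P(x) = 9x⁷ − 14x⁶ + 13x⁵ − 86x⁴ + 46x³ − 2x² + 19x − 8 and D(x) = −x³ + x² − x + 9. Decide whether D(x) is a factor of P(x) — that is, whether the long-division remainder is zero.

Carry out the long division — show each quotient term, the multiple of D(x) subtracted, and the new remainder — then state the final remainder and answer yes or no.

Step 1: lead(9x⁷ − 14x⁶ + 13x⁵ − 86x⁴ + 46x³ − 2x² + 19x − 8) ÷ lead(D) = 9x⁷ ÷ −x³ = −9x⁴. Subtract (−9x⁴)·D = 9x⁷ − 9x⁶ + 9x⁵ − 81x⁴. Remainder: −5x⁶ + 4x⁵ − 5x⁴ + 46x³ − 2x² + 19x − 8.
Step 2: lead(−5x⁶ + 4x⁵ − 5x⁴ + 46x³ − 2x² + 19x − 8) ÷ lead(D) = −5x⁶ ÷ −x³ = 5x³. Subtract (5x³)·D = −5x⁶ + 5x⁵ − 5x⁴ + 45x³. Remainder: −x⁵ + x³ − 2x² + 19x − 8.
Step 3: lead(−x⁵ + x³ − 2x² + 19x − 8) ÷ lead(D) = −x⁵ ÷ −x³ = x². Subtract (x²)·D = −x⁵ + x⁴ − x³ + 9x². Remainder: −x⁴ + 2x³ − 11x² + 19x − 8.
Step 4: lead(−x⁴ + 2x³ − 11x² + 19x − 8) ÷ lead(D) = −x⁴ ÷ −x³ = x. Subtract (x)·D = −x⁴ + x³ − x² + 9x. Remainder: x³ − 10x² + 10x − 8.
Step 5: lead(x³ − 10x² + 10x − 8) ÷ lead(D) = x³ ÷ −x³ = −1. Subtract (−1)·D = x³ − x² + x − 9. Remainder: −9x² + 9x + 1.

R(x) = −9x² + 9x + 1, so D(x) is not a factor of P(x). no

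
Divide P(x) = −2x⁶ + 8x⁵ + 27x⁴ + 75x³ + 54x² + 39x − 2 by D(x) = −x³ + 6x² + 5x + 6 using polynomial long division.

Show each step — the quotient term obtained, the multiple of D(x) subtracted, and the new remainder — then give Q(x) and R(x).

Step 1: lead(−2x⁶ + 8x⁵ + 27x⁴ + 75x³ + 54x² + 39x − 2) ÷ lead(D) = −2x⁶ ÷ −x³ = 2x³. Subtract (2x³)·D = −2x⁶ + 12x⁵ + 10x⁴ + 12x³. Remainder: −4x⁵ + 17x⁴ + 63x³ + 54x² + 39x − 2.
Step 2: lead(−4x⁵ + 17x⁴ + 63x³ + 54x² + 39x − 2) ÷ lead(D) = −4x⁵ ÷ −x³ = 4x². Subtract (4x²)·D = −4x⁵ + 24x⁴ + 20x³ + 24x². Remainder: −7x⁴ + 43x³ + 30x² + 39x − 2.
Step 3: lead(−7x⁴ + 43x³ + 30x² + 39x − 2) ÷ lead(D) = −7x⁴ ÷ −x³ = 7x. Subtract (7x)·D = −7x⁴ + 42x³ + 35x² + 42x. Remainder: x³ − 5x² − 3x − 2.
Step 4: lead(x³ − 5x² − 3x − 2) ÷ lead(D) = x³ ÷ −x³ = −1. Subtract (−1)·D = x³ − 6x² − 5x − 6. Remainder: x² + 2x + 4.

Q(x) = 2x³ + 4x² + 7x − 1; R(x) = x² + 2x + 4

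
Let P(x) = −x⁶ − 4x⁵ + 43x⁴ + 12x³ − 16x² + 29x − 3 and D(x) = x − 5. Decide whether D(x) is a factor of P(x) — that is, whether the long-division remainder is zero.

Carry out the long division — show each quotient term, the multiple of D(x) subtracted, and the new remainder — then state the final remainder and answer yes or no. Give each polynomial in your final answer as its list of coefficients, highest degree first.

Step 1: lead(−x⁶ − 4x⁵ + 43x⁴ + 12x³ − 16x² + 29x − 3) ÷ lead(D) = −x⁶ ÷ x = −x⁵. Subtract (−x⁵)·D = −x⁶ + 5x⁵. Remainder: −9x⁵ + 43x⁴ + 12x³ − 16x² + 29x − 3.
Step 2: lead(−9x⁵ + 43x⁴ + 12x³ − 16x² + 29x − 3) ÷ lead(D) = −9x⁵ ÷ x = −9x⁴. Subtract (−9x⁴)·D = −9x⁵ + 45x⁴. Remainder: −2x⁴ + 12x³ − 16x² + 29x − 3.
Step 3: lead(−2x⁴ + 12x³ − 16x² + 29x − 3) ÷ lead(D) = −2x⁴ ÷ x = −2x³. Subtract (−2x³)·D = −2x⁴ + 10x³. Remainder: 2x³ − 16x² + 29x − 3.
Step 4: lead(2x³ − 16x² + 29x − 3) ÷ lead(D) = 2x³ ÷ x = 2x². Subtract (2x²)·D = 2x³ − 10x². Remainder: −6x² + 29x − 3.
Step 5: lead(−6x² + 29x − 3) ÷ lead(D) = −6x² ÷ x = −6x. Subtract (−6x)·D = −6x² + 30x. Remainder: −x − 3.
Step 6: lead(−x − 3) ÷ lead(D) = −x ÷ x = −1. Subtract (−1)·D = −x + 5. Remainder: −8.

R = [-8], so D(x) is not a factor of P(x). no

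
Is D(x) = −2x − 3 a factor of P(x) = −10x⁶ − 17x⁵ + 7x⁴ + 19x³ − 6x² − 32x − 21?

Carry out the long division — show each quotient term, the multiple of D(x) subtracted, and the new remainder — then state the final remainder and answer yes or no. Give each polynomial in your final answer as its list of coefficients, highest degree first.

Step 1: lead(−10x⁶ − 17x⁵ + 7x⁴ + 19x³ − 6x² − 32x − 21) ÷ lead(D) = −10x⁶ ÷ −2x = 5x⁵. Subtract (5x⁵)·D = −10x⁶ − 15x⁵. Remainder: −2x⁵ + 7x⁴ + 19x³ − 6x² − 32x − 21.
Step 2: lead(−2x⁵ + 7x⁴ + 19x³ − 6x² − 32x − 21) ÷ lead(D) = −2x⁵ ÷ −2x = x⁴. Subtract (x⁴)·D = −2x⁵ − 3x⁴. Remainder: 10x⁴ + 19x³ − 6x² − 32x − 21.
Step 3: lead(10x⁴ + 19x³ − 6x² − 32x − 21) ÷ lead(D) = 10x⁴ ÷ −2x = −5x³. Subtract (−5x³)·D = 10x⁴ + 15x³. Remainder: 4x³ − 6x² − 32x − 21.
Step 4: lead(4x³ − 6x² − 32x − 21) ÷ lead(D) = 4x³ ÷ −2x = −2x². Subtract (−2x²)·D = 4x³ + 6x². Remainder: −12x² − 32x − 21.
Step 5: lead(−12x² − 32x − 21) ÷ lead(D) = −12x² ÷ −2x = 6x. Subtract (6x)·D = −12x² − 18x. Remainder: −14x − 21.
Step 6: lead(−14x − 21) ÷ lead(D) = −14x ÷ −2x = 7. Subtract (7)·D = −14x − 21. Remainder: 0.

R = [0], so D(x) is a factor of P(x). yes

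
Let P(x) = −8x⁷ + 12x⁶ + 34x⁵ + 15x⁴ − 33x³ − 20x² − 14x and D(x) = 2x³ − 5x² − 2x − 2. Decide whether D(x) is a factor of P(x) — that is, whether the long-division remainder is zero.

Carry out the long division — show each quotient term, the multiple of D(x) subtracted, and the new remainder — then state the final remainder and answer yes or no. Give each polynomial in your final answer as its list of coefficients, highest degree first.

R = [0], so D(x) is a factor of P(x). yes

Step 1: lead(−8x⁷ + 12x⁶ + 34x⁵ + 15x⁴ − 33x³ − 20x² − 14x) ÷ lead(D) = −8x⁷ ÷ 2x³ = −4x⁴. Subtract (−4x⁴)·D = −8x⁷ + 20x⁶ + 8x⁵ + 8x⁴. Remainder: −8x⁶ + 26x⁵ + 7x⁴ − 33x³ − 20x² − 14x.
Step 2: lead(−8x⁶ + 26x⁵ + 7x⁴ − 33x³ − 20x² − 14x) ÷ lead(D) = −8x⁶ ÷ 2x³ = −4x³. Subtract (−4x³)·D = −8x⁶ + 20x⁵ + 8x⁴ + 8x³. Remainder: 6x⁵ − x⁴ − 41x³ − 20x² − 14x.
Step 3: lead(6x⁵ − x⁴ − 41x³ − 20x² − 14x) ÷ lead(D) = 6x⁵ ÷ 2x³ = 3x². Subtract (3x²)·D = 6x⁵ − 15x⁴ − 6x³ − 6x². Remainder: 14x⁴ − 35x³ − 14x² − 14x.
Step 4: lead(14x⁴ − 35x³ − 14x² − 14x) ÷ lead(D) = 14x⁴ ÷ 2x³ = 7x. Subtract (7x)·D = 14x⁴ − 35x³ − 14x² − 14x. Remainder: 0.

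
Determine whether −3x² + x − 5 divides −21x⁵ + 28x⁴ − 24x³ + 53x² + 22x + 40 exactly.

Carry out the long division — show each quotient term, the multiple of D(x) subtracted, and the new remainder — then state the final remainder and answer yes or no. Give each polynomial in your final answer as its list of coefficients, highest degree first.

R = [0], so D(x) is a factor of P(x). yes

Step 1: lead(−21x⁵ + 28x⁴ − 24x³ + 53x² + 22x + 40) ÷ lead(D) = −21x⁵ ÷ −3x² = 7x³. Subtract (7x³)·D = −21x⁵ + 7x⁴ − 35x³. Remainder: 21x⁴ + 11x³ + 53x² + 22x + 40.
Step 2: lead(21x⁴ + 11x³ + 53x² + 22x + 40) ÷ lead(D) = 21x⁴ ÷ −3x² = −7x². Subtract (−7x²)·D = 21x⁴ − 7x³ + 35x². Remainder: 18x³ + 18x² + 22x + 40.
Step 3: lead(18x³ + 18x² + 22x + 40) ÷ lead(D) = 18x³ ÷ −3x² = −6x. Subtract (−6x)·D = 18x³ − 6x² + 30x. Remainder: 24x² − 8x + 40.
Step 4: lead(24x² − 8x + 40) ÷ lead(D) = 24x² ÷ −3x² = −8. Subtract (−8)·D = 24x² − 8x + 40. Remainder: 0.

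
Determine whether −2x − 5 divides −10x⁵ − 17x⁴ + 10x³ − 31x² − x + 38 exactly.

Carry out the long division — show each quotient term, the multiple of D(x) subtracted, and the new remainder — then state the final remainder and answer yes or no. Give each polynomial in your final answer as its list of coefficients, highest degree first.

Step 1: lead(−10x⁵ − 17x⁴ + 10x³ − 31x² − x + 38) ÷ lead(D) = −10x⁵ ÷ −2x = 5x⁴. Subtract (5x⁴)·D = −10x⁵ − 25x⁴. Remainder: 8x⁴ + 10x³ − 31x² − x + 38.
Step 2: lead(8x⁴ + 10x³ − 31x² − x + 38) ÷ lead(D) = 8x⁴ ÷ −2x = −4x³. Subtract (−4x³)·D = 8x⁴ + 20x³. Remainder: −10x³ − 31x² − x + 38.
Step 3: lead(−10x³ − 31x² − x + 38) ÷ lead(D) = −10x³ ÷ −2x = 5x². Subtract (5x²)·D = −10x³ − 25x². Remainder: −6x² − x + 38.
Step 4: lead(−6x² − x + 38) ÷ lead(D) = −6x² ÷ −2x = 3x. Subtract (3x)·D = −6x² − 15x. Remainder: 14x + 38.
Step 5: lead(14x + 38) ÷ lead(D) = 14x ÷ −2x = −7. Subtract (−7)·D = 14x + 35. Remainder: 3.

R = [3], so D(x) is not a factor of P(x). no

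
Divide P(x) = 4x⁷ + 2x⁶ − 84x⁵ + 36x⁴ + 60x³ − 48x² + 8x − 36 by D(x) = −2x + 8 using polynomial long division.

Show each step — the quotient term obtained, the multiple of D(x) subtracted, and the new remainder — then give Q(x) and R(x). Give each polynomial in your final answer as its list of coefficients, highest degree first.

Step 1: lead(4x⁷ + 2x⁶ − 84x⁵ + 36x⁴ + 60x³ − 48x² + 8x − 36) ÷ lead(D) = 4x⁷ ÷ −2x = −2x⁶. Subtract (−2x⁶)·D = 4x⁷ − 16x⁶. Remainder: 18x⁶ − 84x⁵ + 36x⁴ + 60x³ − 48x² + 8x − 36.
Step 2: lead(18x⁶ − 84x⁵ + 36x⁴ + 60x³ − 48x² + 8x − 36) ÷ lead(D) = 18x⁶ ÷ −2x = −9x⁵. Subtract (−9x⁵)·D = 18x⁶ − 72x⁵. Remainder: −12x⁵ + 36x⁴ + 60x³ − 48x² + 8x − 36.
Step 3: lead(−12x⁵ + 36x⁴ + 60x³ − 48x² + 8x − 36) ÷ lead(D) = −12x⁵ ÷ −2x = 6x⁴. Subtract (6x⁴)·D = −12x⁵ + 48x⁴. Remainder: −12x⁴ + 60x³ − 48x² + 8x − 36.
Step 4: lead(−12x⁴ + 60x³ − 48x² + 8x − 36) ÷ lead(D) = −12x⁴ ÷ −2x = 6x³. Subtract (6x³)·D = −12x⁴ + 48x³. Remainder: 12x³ − 48x² + 8x − 36.
Step 5: lead(12x³ − 48x² + 8x − 36) ÷ lead(D) = 12x³ ÷ −2x = −6x². Subtract (−6x²)·D = 12x³ − 48x². Remainder: 8x − 36.
Step 6: lead(8x − 36) ÷ lead(D) = 8x ÷ −2x = −4. Subtract (−4)·D = 8x − 32. Remainder: −4.

Q = [-2, -9, 6, 6, -6, 0, -4]; R = [-4]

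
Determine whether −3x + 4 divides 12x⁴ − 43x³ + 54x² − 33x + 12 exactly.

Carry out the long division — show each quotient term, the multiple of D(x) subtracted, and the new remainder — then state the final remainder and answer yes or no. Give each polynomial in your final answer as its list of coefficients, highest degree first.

Step 1: lead(12x⁴ − 43x³ + 54x² − 33x + 12) ÷ lead(D) = 12x⁴ ÷ −3x = −4x³. Subtract (−4x³)·D = 12x⁴ − 16x³. Remainder: −27x³ + 54x² − 33x + 12.
Step 2: lead(−27x³ + 54x² − 33x + 12) ÷ lead(D) = −27x³ ÷ −3x = 9x². Subtract (9x²)·D = −27x³ + 36x². Remainder: 18x² − 33x + 12.
Step 3: lead(18x² − 33x + 12) ÷ lead(D) = 18x² ÷ −3x = −6x. Subtract (−6x)·D = 18x² − 24x. Remainder: −9x + 12.
Step 4: lead(−9x + 12) ÷ lead(D) = −9x ÷ −3x = 3. Subtract (3)·D = −9x + 12. Remainder: 0.

R = [0], so D(x) is a factor of P(x). yes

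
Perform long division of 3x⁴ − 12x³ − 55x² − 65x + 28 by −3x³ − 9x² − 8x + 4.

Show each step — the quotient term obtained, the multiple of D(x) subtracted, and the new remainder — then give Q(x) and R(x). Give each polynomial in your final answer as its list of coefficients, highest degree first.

Q = [-1, 7]; R = [-5, 0]

Step 1: lead(3x⁴ − 12x³ − 55x² − 65x + 28) ÷ lead(D) = 3x⁴ ÷ −3x³ = −x. Subtract (−x)·D = 3x⁴ + 9x³ + 8x² − 4x. Remainder: −21x³ − 63x² − 61x + 28.
Step 2: lead(−21x³ − 63x² − 61x + 28) ÷ lead(D) = −21x³ ÷ −3x³ = 7. Subtract (7)·D = −21x³ − 63x² − 56x + 28. Remainder: −5x.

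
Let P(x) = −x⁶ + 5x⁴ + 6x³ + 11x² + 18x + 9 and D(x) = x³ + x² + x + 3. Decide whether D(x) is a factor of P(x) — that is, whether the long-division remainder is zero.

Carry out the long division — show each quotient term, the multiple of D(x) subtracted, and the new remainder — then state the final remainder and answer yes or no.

Step 1: lead(−x⁶ + 5x⁴ + 6x³ + 11x² + 18x + 9) ÷ lead(D) = −x⁶ ÷ x³ = −x³. Subtract (−x³)·D = −x⁶ − x⁵ − x⁴ − 3x³. Remainder: x⁵ + 6x⁴ + 9x³ + 11x² + 18x + 9.
Step 2: lead(x⁵ + 6x⁴ + 9x³ + 11x² + 18x + 9) ÷ lead(D) = x⁵ ÷ x³ = x². Subtract (x²)·D = x⁵ + x⁴ + x³ + 3x². Remainder: 5x⁴ + 8x³ + 8x² + 18x + 9.
Step 3: lead(5x⁴ + 8x³ + 8x² + 18x + 9) ÷ lead(D) = 5x⁴ ÷ x³ = 5x. Subtract (5x)·D = 5x⁴ + 5x³ + 5x² + 15x. Remainder: 3x³ + 3x² + 3x + 9.
Step 4: lead(3x³ + 3x² + 3x + 9) ÷ lead(D) = 3x³ ÷ x³ = 3. Subtract (3)·D = 3x³ + 3x² + 3x + 9. Remainder: 0.

R(x) = 0, so D(x) is a factor of P(x). yes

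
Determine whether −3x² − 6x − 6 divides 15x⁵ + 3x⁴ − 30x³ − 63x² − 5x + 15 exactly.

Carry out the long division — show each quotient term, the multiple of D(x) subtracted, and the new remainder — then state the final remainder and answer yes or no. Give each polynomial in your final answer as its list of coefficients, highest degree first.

R = [1, 9], so D(x) is not a factor of P(x). no

Step 1: lead(15x⁵ + 3x⁴ − 30x³ − 63x² − 5x + 15) ÷ lead(D) = 15x⁵ ÷ −3x² = −5x³. Subtract (−5x³)·D = 15x⁵ + 30x⁴ + 30x³. Remainder: −27x⁴ − 60x³ − 63x² − 5x + 15.
Step 2: lead(−27x⁴ − 60x³ − 63x² − 5x + 15) ÷ lead(D) = −27x⁴ ÷ −3x² = 9x². Subtract (9x²)·D = −27x⁴ − 54x³ − 54x². Remainder: −6x³ − 9x² − 5x + 15.
Step 3: lead(−6x³ − 9x² − 5x + 15) ÷ lead(D) = −6x³ ÷ −3x² = 2x. Subtract (2x)·D = −6x³ − 12x² − 12x. Remainder: 3x² + 7x + 15.
Step 4: lead(3x² + 7x + 15) ÷ lead(D) = 3x² ÷ −3x² = −1. Subtract (−1)·D = 3x² + 6x + 6. Remainder: x + 9.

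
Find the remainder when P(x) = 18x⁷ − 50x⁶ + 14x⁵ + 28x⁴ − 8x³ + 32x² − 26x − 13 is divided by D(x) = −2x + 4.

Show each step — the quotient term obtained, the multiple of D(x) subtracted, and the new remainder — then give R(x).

Step 1: lead(18x⁷ − 50x⁶ + 14x⁵ + 28x⁴ − 8x³ + 32x² − 26x − 13) ÷ lead(D) = 18x⁷ ÷ −2x = −9x⁶. Subtract (−9x⁶)·D = 18x⁷ − 36x⁶. Remainder: −14x⁶ + 14x⁵ + 28x⁴ − 8x³ + 32x² − 26x − 13.
Step 2: lead(−14x⁶ + 14x⁵ + 28x⁴ − 8x³ + 32x² − 26x − 13) ÷ lead(D) = −14x⁶ ÷ −2x = 7x⁵. Subtract (7x⁵)·D = −14x⁶ + 28x⁵. Remainder: −14x⁵ + 28x⁴ − 8x³ + 32x² − 26x − 13.
Step 3: lead(−14x⁵ + 28x⁴ − 8x³ + 32x² − 26x − 13) ÷ lead(D) = −14x⁵ ÷ −2x = 7x⁴. Subtract (7x⁴)·D = −14x⁵ + 28x⁴. Remainder: −8x³ + 32x² − 26x − 13.
Step 4: lead(−8x³ + 32x² − 26x − 13) ÷ lead(D) = −8x³ ÷ −2x = 4x². Subtract (4x²)·D = −8x³ + 16x². Remainder: 16x² − 26x − 13.
Step 5: lead(16x² − 26x − 13) ÷ lead(D) = 16x² ÷ −2x = −8x. Subtract (−8x)·D = 16x² − 32x. Remainder: 6x − 13.
Step 6: lead(6x − 13) ÷ lead(D) = 6x ÷ −2x = −3. Subtract (−3)·D = 6x − 12. Remainder: −1.

R(x) = −1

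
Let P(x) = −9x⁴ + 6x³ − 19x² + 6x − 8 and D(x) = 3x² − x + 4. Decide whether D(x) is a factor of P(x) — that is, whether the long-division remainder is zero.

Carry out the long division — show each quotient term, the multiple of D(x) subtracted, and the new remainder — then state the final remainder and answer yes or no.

Step 1: lead(−9x⁴ + 6x³ − 19x² + 6x − 8) ÷ lead(D) = −9x⁴ ÷ 3x² = −3x². Subtract (−3x²)·D = −9x⁴ + 3x³ − 12x². Remainder: 3x³ − 7x² + 6x − 8.
Step 2: lead(3x³ − 7x² + 6x − 8) ÷ lead(D) = 3x³ ÷ 3x² = x. Subtract (x)·D = 3x³ − x² + 4x. Remainder: −6x² + 2x − 8.
Step 3: lead(−6x² + 2x − 8) ÷ lead(D) = −6x² ÷ 3x² = −2. Subtract (−2)·D = −6x² + 2x − 8. Remainder: 0.

R(x) = 0, so D(x) is a factor of P(x). yes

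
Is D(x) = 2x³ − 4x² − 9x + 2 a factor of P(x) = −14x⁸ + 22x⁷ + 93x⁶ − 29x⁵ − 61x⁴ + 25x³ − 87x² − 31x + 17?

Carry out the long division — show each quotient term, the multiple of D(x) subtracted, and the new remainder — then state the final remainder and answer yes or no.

Step 1: lead(−14x⁸ + 22x⁷ + 93x⁶ − 29x⁵ − 61x⁴ + 25x³ − 87x² − 31x + 17) ÷ lead(D) = −14x⁸ ÷ 2x³ = −7x⁵. Subtract (−7x⁵)·D = −14x⁸ + 28x⁷ + 63x⁶ − 14x⁵. Remainder: −6x⁷ + 30x⁶ − 15x⁵ − 61x⁴ + 25x³ − 87x² − 31x + 17.
Step 2: lead(−6x⁷ + 30x⁶ − 15x⁵ − 61x⁴ + 25x³ − 87x² − 31x + 17) ÷ lead(D) = −6x⁷ ÷ 2x³ = −3x⁴. Subtract (−3x⁴)·D = −6x⁷ + 12x⁶ + 27x⁵ − 6x⁴. Remainder: 18x⁶ − 42x⁵ − 55x⁴ + 25x³ − 87x² − 31x + 17.
Step 3: lead(18x⁶ − 42x⁵ − 55x⁴ + 25x³ − 87x² − 31x + 17) ÷ lead(D) = 18x⁶ ÷ 2x³ = 9x³. Subtract (9x³)·D = 18x⁶ − 36x⁵ − 81x⁴ + 18x³. Remainder: −6x⁵ + 26x⁴ + 7x³ − 87x² − 31x + 17.
Step 4: lead(−6x⁵ + 26x⁴ + 7x³ − 87x² − 31x + 17) ÷ lead(D) = −6x⁵ ÷ 2x³ = −3x². Subtract (−3x²)·D = −6x⁵ + 12x⁴ + 27x³ − 6x². Remainder: 14x⁴ − 20x³ − 81x² − 31x + 17.
Step 5: lead(14x⁴ − 20x³ − 81x² − 31x + 17) ÷ lead(D) = 14x⁴ ÷ 2x³ = 7x. Subtract (7x)·D = 14x⁴ − 28x³ − 63x² + 14x. Remainder: 8x³ − 18x² − 45x + 17.
Step 6: lead(8x³ − 18x² − 45x + 17) ÷ lead(D) = 8x³ ÷ 2x³ = 4. Subtract (4)·D = 8x³ − 16x² − 36x + 8. Remainder: −2x² − 9x + 9.

R(x) = −2x² − 9x + 9, so D(x) is not a factor of P(x). no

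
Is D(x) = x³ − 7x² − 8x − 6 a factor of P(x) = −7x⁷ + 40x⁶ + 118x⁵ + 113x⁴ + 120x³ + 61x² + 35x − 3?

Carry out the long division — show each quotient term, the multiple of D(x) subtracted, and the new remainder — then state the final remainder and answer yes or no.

R(x) = 5x² + 3x + 9, so D(x) is not a factor of P(x). no

Step 1: lead(−7x⁷ + 40x⁶ + 118x⁵ + 113x⁴ + 120x³ + 61x² + 35x − 3) ÷ lead(D) = −7x⁷ ÷ x³ = −7x⁴. Subtract (−7x⁴)·D = −7x⁷ + 49x⁶ + 56x⁵ + 42x⁴. Remainder: −9x⁶ + 62x⁵ + 71x⁴ + 120x³ + 61x² + 35x − 3.
Step 2: lead(−9x⁶ + 62x⁵ + 71x⁴ + 120x³ + 61x² + 35x − 3) ÷ lead(D) = −9x⁶ ÷ x³ = −9x³. Subtract (−9x³)·D = −9x⁶ + 63x⁵ + 72x⁴ + 54x³. Remainder: −x⁵ − x⁴ + 66x³ + 61x² + 35x − 3.
Step 3: lead(−x⁵ − x⁴ + 66x³ + 61x² + 35x − 3) ÷ lead(D) = −x⁵ ÷ x³ = −x². Subtract (−x²)·D = −x⁵ + 7x⁴ + 8x³ + 6x². Remainder: −8x⁴ + 58x³ + 55x² + 35x − 3.
Step 4: lead(−8x⁴ + 58x³ + 55x² + 35x − 3) ÷ lead(D) = −8x⁴ ÷ x³ = −8x. Subtract (−8x)·D = −8x⁴ + 56x³ + 64x² + 48x. Remainder: 2x³ − 9x² − 13x − 3.
Step 5: lead(2x³ − 9x² − 13x − 3) ÷ lead(D) = 2x³ ÷ x³ = 2. Subtract (2)·D = 2x³ − 14x² − 16x − 12. Remainder: 5x² + 3x + 9.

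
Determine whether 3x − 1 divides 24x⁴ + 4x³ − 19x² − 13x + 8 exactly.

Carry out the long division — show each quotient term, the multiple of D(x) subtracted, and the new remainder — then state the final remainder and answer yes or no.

Step 1: lead(24x⁴ + 4x³ − 19x² − 13x + 8) ÷ lead(D) = 24x⁴ ÷ 3x = 8x³. Subtract (8x³)·D = 24x⁴ − 8x³. Remainder: 12x³ − 19x² − 13x + 8.
Step 2: lead(12x³ − 19x² − 13x + 8) ÷ lead(D) = 12x³ ÷ 3x = 4x². Subtract (4x²)·D = 12x³ − 4x². Remainder: −15x² − 13x + 8.
Step 3: lead(−15x² − 13x + 8) ÷ lead(D) = −15x² ÷ 3x = −5x. Subtract (−5x)·D = −15x² + 5x. Remainder: −18x + 8.
Step 4: lead(−18x + 8) ÷ lead(D) = −18x ÷ 3x = −6. Subtract (−6)·D = −18x + 6. Remainder: 2.

R(x) = 2, so D(x) is not a factor of P(x). no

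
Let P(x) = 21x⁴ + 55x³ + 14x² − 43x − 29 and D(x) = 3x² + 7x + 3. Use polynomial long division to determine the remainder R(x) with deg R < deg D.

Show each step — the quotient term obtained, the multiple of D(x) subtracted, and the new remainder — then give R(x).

Step 1: lead(21x⁴ + 55x³ + 14x² − 43x − 29) ÷ lead(D) = 21x⁴ ÷ 3x² = 7x². Subtract (7x²)·D = 21x⁴ + 49x³ + 21x². Remainder: 6x³ − 7x² − 43x − 29.
Step 2: lead(6x³ − 7x² − 43x − 29) ÷ lead(D) = 6x³ ÷ 3x² = 2x. Subtract (2x)·D = 6x³ + 14x² + 6x. Remainder: −21x² − 49x − 29.
Step 3: lead(−21x² − 49x − 29) ÷ lead(D) = −21x² ÷ 3x² = −7. Subtract (−7)·D = −21x² − 49x − 21. Remainder: −8.

R(x) = −8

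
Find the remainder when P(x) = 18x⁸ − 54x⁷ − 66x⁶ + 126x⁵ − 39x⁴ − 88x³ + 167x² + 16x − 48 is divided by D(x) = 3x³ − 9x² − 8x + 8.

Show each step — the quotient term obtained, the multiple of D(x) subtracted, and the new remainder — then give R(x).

Step 1: lead(18x⁸ − 54x⁷ − 66x⁶ + 126x⁵ − 39x⁴ − 88x³ + 167x² + 16x − 48) ÷ lead(D) = 18x⁸ ÷ 3x³ = 6x⁵. Subtract (6x⁵)·D = 18x⁸ − 54x⁷ − 48x⁶ + 48x⁵. Remainder: −18x⁶ + 78x⁵ − 39x⁴ − 88x³ + 167x² + 16x − 48.
Step 2: lead(−18x⁶ + 78x⁵ − 39x⁴ − 88x³ + 167x² + 16x − 48) ÷ lead(D) = −18x⁶ ÷ 3x³ = −6x³. Subtract (−6x³)·D = −18x⁶ + 54x⁵ + 48x⁴ − 48x³. Remainder: 24x⁵ − 87x⁴ − 40x³ + 167x² + 16x − 48.
Step 3: lead(24x⁵ − 87x⁴ − 40x³ + 167x² + 16x − 48) ÷ lead(D) = 24x⁵ ÷ 3x³ = 8x². Subtract (8x²)·D = 24x⁵ − 72x⁴ − 64x³ + 64x². Remainder: −15x⁴ + 24x³ + 103x² + 16x − 48.
Step 4: lead(−15x⁴ + 24x³ + 103x² + 16x − 48) ÷ lead(D) = −15x⁴ ÷ 3x³ = −5x. Subtract (−5x)·D = −15x⁴ + 45x³ + 40x² − 40x. Remainder: −21x³ + 63x² + 56x − 48.
Step 5: lead(−21x³ + 63x² + 56x − 48) ÷ lead(D) = −21x³ ÷ 3x³ = −7. Subtract (−7)·D = −21x³ + 63x² + 56x − 56. Remainder: 8.

R(x) = 8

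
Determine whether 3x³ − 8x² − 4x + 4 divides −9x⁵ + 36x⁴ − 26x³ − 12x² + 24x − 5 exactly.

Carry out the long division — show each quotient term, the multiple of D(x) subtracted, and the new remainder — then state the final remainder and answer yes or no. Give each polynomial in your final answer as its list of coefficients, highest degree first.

Step 1: lead(−9x⁵ + 36x⁴ − 26x³ − 12x² + 24x − 5) ÷ lead(D) = −9x⁵ ÷ 3x³ = −3x². Subtract (−3x²)·D = −9x⁵ + 24x⁴ + 12x³ − 12x². Remainder: 12x⁴ − 38x³ + 24x − 5.
Step 2: lead(12x⁴ − 38x³ + 24x − 5) ÷ lead(D) = 12x⁴ ÷ 3x³ = 4x. Subtract (4x)·D = 12x⁴ − 32x³ − 16x² + 16x. Remainder: −6x³ + 16x² + 8x − 5.
Step 3: lead(−6x³ + 16x² + 8x − 5) ÷ lead(D) = −6x³ ÷ 3x³ = −2. Subtract (−2)·D = −6x³ + 16x² + 8x − 8. Remainder: 3.

R = [3], so D(x) is not a factor of P(x). no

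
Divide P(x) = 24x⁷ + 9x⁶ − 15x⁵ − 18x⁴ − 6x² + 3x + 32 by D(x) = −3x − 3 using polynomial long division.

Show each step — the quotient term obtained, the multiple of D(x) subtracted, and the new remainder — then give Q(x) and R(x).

Step 1: lead(24x⁷ + 9x⁶ − 15x⁵ − 18x⁴ − 6x² + 3x + 32) ÷ lead(D) = 24x⁷ ÷ −3x = −8x⁶. Subtract (−8x⁶)·D = 24x⁷ + 24x⁶. Remainder: −15x⁶ − 15x⁵ − 18x⁴ − 6x² + 3x + 32.
Step 2: lead(−15x⁶ − 15x⁵ − 18x⁴ − 6x² + 3x + 32) ÷ lead(D) = −15x⁶ ÷ −3x = 5x⁵. Subtract (5x⁵)·D = −15x⁶ − 15x⁵. Remainder: −18x⁴ − 6x² + 3x + 32.
Step 3: lead(−18x⁴ − 6x² + 3x + 32) ÷ lead(D) = −18x⁴ ÷ −3x = 6x³. Subtract (6x³)·D = −18x⁴ − 18x³. Remainder: 18x³ − 6x² + 3x + 32.
Step 4: lead(18x³ − 6x² + 3x + 32) ÷ lead(D) = 18x³ ÷ −3x = −6x². Subtract (−6x²)·D = 18x³ + 18x². Remainder: −24x² + 3x + 32.
Step 5: lead(−24x² + 3x + 32) ÷ lead(D) = −24x² ÷ −3x = 8x. Subtract (8x)·D = −24x² − 24x. Remainder: 27x + 32.
Step 6: lead(27x + 32) ÷ lead(D) = 27x ÷ −3x = −9. Subtract (−9)·D = 27x + 27. Remainder: 5.

Q(x) = −8x⁶ + 5x⁵ + 6x³ − 6x² + 8x − 9; R(x) = 5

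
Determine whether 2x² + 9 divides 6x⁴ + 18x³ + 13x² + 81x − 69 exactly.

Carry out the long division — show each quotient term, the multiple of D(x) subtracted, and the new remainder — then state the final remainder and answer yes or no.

Step 1: lead(6x⁴ + 18x³ + 13x² + 81x − 69) ÷ lead(D) = 6x⁴ ÷ 2x² = 3x². Subtract (3x²)·D = 6x⁴ + 27x². Remainder: 18x³ − 14x² + 81x − 69.
Step 2: lead(18x³ − 14x² + 81x − 69) ÷ lead(D) = 18x³ ÷ 2x² = 9x. Subtract (9x)·D = 18x³ + 81x. Remainder: −14x² − 69.
Step 3: lead(−14x² − 69) ÷ lead(D) = −14x² ÷ 2x² = −7. Subtract (−7)·D = −14x² − 63. Remainder: −6.

R(x) = −6, so D(x) is not a factor of P(x). no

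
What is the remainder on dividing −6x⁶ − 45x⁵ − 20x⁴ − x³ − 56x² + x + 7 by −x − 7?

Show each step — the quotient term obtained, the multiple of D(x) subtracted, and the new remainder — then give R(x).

R(x) = 0

Step 1: lead(−6x⁶ − 45x⁵ − 20x⁴ − x³ − 56x² + x + 7) ÷ lead(D) = −6x⁶ ÷ −x = 6x⁵. Subtract (6x⁵)·D = −6x⁶ − 42x⁵. Remainder: −3x⁵ − 20x⁴ − x³ − 56x² + x + 7.
Step 2: lead(−3x⁵ − 20x⁴ − x³ − 56x² + x + 7) ÷ lead(D) = −3x⁵ ÷ −x = 3x⁴. Subtract (3x⁴)·D = −3x⁵ − 21x⁴. Remainder: x⁴ − x³ − 56x² + x + 7.
Step 3: lead(x⁴ − x³ − 56x² + x + 7) ÷ lead(D) = x⁴ ÷ −x = −x³. Subtract (−x³)·D = x⁴ + 7x³. Remainder: −8x³ − 56x² + x + 7.
Step 4: lead(−8x³ − 56x² + x + 7) ÷ lead(D) = −8x³ ÷ −x = 8x². Subtract (8x²)·D = −8x³ − 56x². Remainder: x + 7.
Step 5: lead(x + 7) ÷ lead(D) = x ÷ −x = −1. Subtract (−1)·D = x + 7. Remainder: 0.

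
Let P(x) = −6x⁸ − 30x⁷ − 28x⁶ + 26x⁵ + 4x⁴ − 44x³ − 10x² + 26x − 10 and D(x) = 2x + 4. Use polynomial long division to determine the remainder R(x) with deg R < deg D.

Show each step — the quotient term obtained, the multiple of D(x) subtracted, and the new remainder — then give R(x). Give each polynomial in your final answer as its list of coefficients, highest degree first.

Step 1: lead(−6x⁸ − 30x⁷ − 28x⁶ + 26x⁵ + 4x⁴ − 44x³ − 10x² + 26x − 10) ÷ lead(D) = −6x⁸ ÷ 2x = −3x⁷. Subtract (−3x⁷)·D = −6x⁸ − 12x⁷. Remainder: −18x⁷ − 28x⁶ + 26x⁵ + 4x⁴ − 44x³ − 10x² + 26x − 10.
Step 2: lead(−18x⁷ − 28x⁶ + 26x⁵ + 4x⁴ − 44x³ − 10x² + 26x − 10) ÷ lead(D) = −18x⁷ ÷ 2x = −9x⁶. Subtract (−9x⁶)·D = −18x⁷ − 36x⁶. Remainder: 8x⁶ + 26x⁵ + 4x⁴ − 44x³ − 10x² + 26x − 10.
Step 3: lead(8x⁶ + 26x⁵ + 4x⁴ − 44x³ − 10x² + 26x − 10) ÷ lead(D) = 8x⁶ ÷ 2x = 4x⁵. Subtract (4x⁵)·D = 8x⁶ + 16x⁵. Remainder: 10x⁵ + 4x⁴ − 44x³ − 10x² + 26x − 10.
Step 4: lead(10x⁵ + 4x⁴ − 44x³ − 10x² + 26x − 10) ÷ lead(D) = 10x⁵ ÷ 2x = 5x⁴. Subtract (5x⁴)·D = 10x⁵ + 20x⁴. Remainder: −16x⁴ − 44x³ − 10x² + 26x − 10.
Step 5: lead(−16x⁴ − 44x³ − 10x² + 26x − 10) ÷ lead(D) = −16x⁴ ÷ 2x = −8x³. Subtract (−8x³)·D = −16x⁴ − 32x³. Remainder: −12x³ − 10x² + 26x − 10.
Step 6: lead(−12x³ − 10x² + 26x − 10) ÷ lead(D) = −12x³ ÷ 2x = −6x². Subtract (−6x²)·D = −12x³ − 24x². Remainder: 14x² + 26x − 10.
Step 7: lead(14x² + 26x − 10) ÷ lead(D) = 14x² ÷ 2x = 7x. Subtract (7x)·D = 14x² + 28x. Remainder: −2x − 10.
Step 8: lead(−2x − 10) ÷ lead(D) = −2x ÷ 2x = −1. Subtract (−1)·D = −2x − 4. Remainder: −6.

R = [-6]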